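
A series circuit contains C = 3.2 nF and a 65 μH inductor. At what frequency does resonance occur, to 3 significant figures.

ω₀ = 1/√(LC) = 1/√(6.5e-05 × 3.2e-09) = 2.193e+06 rad/s
f₀ = ω₀/(2π) = 349 kHz

349 kHz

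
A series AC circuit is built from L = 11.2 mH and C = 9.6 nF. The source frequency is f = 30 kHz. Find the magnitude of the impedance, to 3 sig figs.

1560 Ω

ω = 2πf = 188500 rad/s
X_L = ωL = 2110 Ω
X_C = 1/(ωC) = 553 Ω
Net reactance X = X_L − X_C = 1560 Ω
Z = j1560 Ω
|Z| = √(0² + 1560²) = 1560 Ω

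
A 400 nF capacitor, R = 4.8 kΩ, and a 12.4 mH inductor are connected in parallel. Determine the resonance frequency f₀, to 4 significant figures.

2.260 kHz

ω₀ = 1/√(LC) = 1/√(0.0124 × 4e-07) = 14200 rad/s
f₀ = ω₀/(2π) = 2.260 kHz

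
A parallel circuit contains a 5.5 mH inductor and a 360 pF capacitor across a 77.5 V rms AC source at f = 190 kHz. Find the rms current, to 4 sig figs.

ω = 2πf = 1.194e+06 rad/s
X_L = ωL = 6566 Ω
X_C = 1/(ωC) = 2327 Ω
Parallel: admittances add. Y = 1/(jωL) + jωC
Y = (0 + j0.0002775) S
|Y| = 0.0002775 S → |Z| = 1/|Y| = 3604 Ω, ∠Z = −∠Y = -90.00°
I = V/|Z| = 77.5/3604 = 21.50 mA

21.50 mA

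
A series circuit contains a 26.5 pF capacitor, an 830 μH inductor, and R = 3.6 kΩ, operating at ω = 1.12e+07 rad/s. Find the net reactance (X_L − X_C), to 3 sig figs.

5930 Ω

X_L = ωL = 9300 Ω
X_C = 1/(ωC) = 3370 Ω
X = 9300 − 3370 = 5930 Ω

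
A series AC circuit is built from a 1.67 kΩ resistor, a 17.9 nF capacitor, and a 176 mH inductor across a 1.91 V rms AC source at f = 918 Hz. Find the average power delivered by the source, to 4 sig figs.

78.14 μW

ω = 2πf = 5768 rad/s
X_L = ωL = 1015 Ω
X_C = 1/(ωC) = 9686 Ω
Net reactance X = X_L − X_C = -8670 Ω
Z = 1670 − j8670 Ω
|Z| = √(1670² + 8670²) = 8830 Ω
∠Z = arctan(-8670/1670) = -79.10°
I = V/|Z| = 216.3 μA
P = VI cos φ = 1.91 × 0.0002163 × cos(-79.10°) = 78.14 μW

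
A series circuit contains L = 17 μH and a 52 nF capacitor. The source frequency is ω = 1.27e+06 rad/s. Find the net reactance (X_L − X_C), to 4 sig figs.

6.448 Ω

X_L = ωL = 21.59 Ω
X_C = 1/(ωC) = 15.14 Ω
X = 21.59 − 15.14 = 6.448 Ω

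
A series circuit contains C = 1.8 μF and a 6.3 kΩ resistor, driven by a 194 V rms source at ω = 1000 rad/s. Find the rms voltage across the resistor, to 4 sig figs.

X_C = 1/(ωC) = 555.6 Ω
Z = 6300 − j555.6 Ω
|Z| = √(6300² + 555.6²) = 6324 Ω
I = V/|Z| = 30.67 mA
V_R = I·|Z_R| = 0.03067 × 6300 = 193.3 V

193.3 V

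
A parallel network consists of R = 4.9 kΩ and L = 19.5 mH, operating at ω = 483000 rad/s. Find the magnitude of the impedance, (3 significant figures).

4350 Ω

X_L = ωL = 9420 Ω
Parallel: admittances add. Y = 1/R + 1/(jωL)
Y = (0.000204 − j0.000106) S
|Y| = 0.000230 S → |Z| = 1/|Y| = 4350 Ω, ∠Z = −∠Y = 27.5°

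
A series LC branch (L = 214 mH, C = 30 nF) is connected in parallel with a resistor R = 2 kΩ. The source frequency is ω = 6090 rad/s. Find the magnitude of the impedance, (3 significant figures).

1800 Ω

X_L = ωL = 1300 Ω
X_C = 1/(ωC) = 5470 Ω
Branch 1: Z₁ = R = 2000 Ω
Branch 2 (series LC): Z₂ = j(X_L − X_C) = −j4170 Ω
Parallel: Z = Z₁Z₂/(Z₁+Z₂), |Z| = 1800 Ω, ∠Z = -25.6°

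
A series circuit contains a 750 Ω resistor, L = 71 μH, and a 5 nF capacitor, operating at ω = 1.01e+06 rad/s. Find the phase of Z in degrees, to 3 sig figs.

X_L = ωL = 71.7 Ω
X_C = 1/(ωC) = 198 Ω
Net reactance X = X_L − X_C = -126 Ω
Z = 750 − j126 Ω
|Z| = √(750² + 126²) = 761 Ω
∠Z = arctan(-126/750) = -9.56°

-9.56°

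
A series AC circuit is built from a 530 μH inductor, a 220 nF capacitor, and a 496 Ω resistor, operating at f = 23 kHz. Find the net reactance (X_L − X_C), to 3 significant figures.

45.1 Ω

ω = 2πf = 144500 rad/s
X_L = ωL = 76.6 Ω
X_C = 1/(ωC) = 31.5 Ω
X = 76.6 − 31.5 = 45.1 Ω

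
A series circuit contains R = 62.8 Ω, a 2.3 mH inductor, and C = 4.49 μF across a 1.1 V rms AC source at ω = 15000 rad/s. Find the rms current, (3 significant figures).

X_L = ωL = 34.5 Ω
X_C = 1/(ωC) = 14.8 Ω
Net reactance X = X_L − X_C = 19.7 Ω
Z = 62.8 + j19.7 Ω
|Z| = √(62.8² + 19.7²) = 65.8 Ω
I = V/|Z| = 1.1/65.8 = 16.7 mA

16.7 mA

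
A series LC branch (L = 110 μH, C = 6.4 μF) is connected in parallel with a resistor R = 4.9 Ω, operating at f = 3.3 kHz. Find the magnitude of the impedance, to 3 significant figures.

ω = 2πf = 20730 rad/s
X_L = ωL = 2.28 Ω
X_C = 1/(ωC) = 7.54 Ω
Branch 1: Z₁ = R = 4.90 Ω
Branch 2 (series LC): Z₂ = j(X_L − X_C) = −j5.25 Ω
Parallel: Z = Z₁Z₂/(Z₁+Z₂), |Z| = 3.58 Ω, ∠Z = -43.0°

3.58 Ω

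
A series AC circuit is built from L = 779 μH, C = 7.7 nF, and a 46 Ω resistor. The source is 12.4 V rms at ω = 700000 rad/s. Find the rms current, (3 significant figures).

X_L = ωL = 545 Ω
X_C = 1/(ωC) = 186 Ω
Net reactance X = X_L − X_C = 360 Ω
Z = 46.0 + j360 Ω
|Z| = √(46.0² + 360²) = 363 Ω
I = V/|Z| = 12.4/363 = 34.2 mA

34.2 mA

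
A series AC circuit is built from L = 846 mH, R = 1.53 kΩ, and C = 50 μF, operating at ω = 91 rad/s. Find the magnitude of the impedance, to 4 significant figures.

1537 Ω

X_L = ωL = 76.99 Ω
X_C = 1/(ωC) = 219.8 Ω
Net reactance X = X_L − X_C = -142.8 Ω
Z = 1530 − j142.8 Ω
|Z| = √(1530² + 142.8²) = 1537 Ω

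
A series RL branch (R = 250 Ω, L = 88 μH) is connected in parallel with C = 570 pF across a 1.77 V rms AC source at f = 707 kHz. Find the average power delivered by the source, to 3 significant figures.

3.64 mW

ω = 2πf = 4.442e+06 rad/s
X_L = ωL = 391 Ω
X_C = 1/(ωC) = 395 Ω
Branch 1 (R+jX_L): Z₁ = 250 + j391 Ω, |Z₁| = 464 Ω
Branch 2 (−jX_C): Z₂ = −j395 Ω
Parallel: Z = Z₁Z₂/(Z₁+Z₂), |Z| = 733 Ω, ∠Z = -31.7°
I = V/|Z| = 2.41 mA
P = VI cos φ = 1.77 × 0.00241 × cos(-31.7°) = 3.64 mW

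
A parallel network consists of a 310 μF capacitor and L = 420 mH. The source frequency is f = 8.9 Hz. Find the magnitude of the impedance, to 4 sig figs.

39.62 Ω

ω = 2πf = 55.92 rad/s
X_L = ωL = 23.49 Ω
X_C = 1/(ωC) = 57.69 Ω
Parallel: admittances add. Y = 1/(jωL) + jωC
Y = (0 − j0.02524) S
|Y| = 0.02524 S → |Z| = 1/|Y| = 39.62 Ω, ∠Z = −∠Y = 90.00°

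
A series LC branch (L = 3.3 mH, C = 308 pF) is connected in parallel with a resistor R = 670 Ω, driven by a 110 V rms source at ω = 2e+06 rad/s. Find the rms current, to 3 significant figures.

X_L = ωL = 6600 Ω
X_C = 1/(ωC) = 1620 Ω
Branch 1: Z₁ = R = 670 Ω
Branch 2 (series LC): Z₂ = j(X_L − X_C) = j4980 Ω
Parallel: Z = Z₁Z₂/(Z₁+Z₂), |Z| = 664 Ω, ∠Z = 7.67°
I = V/|Z| = 110/664 = 166 mA

166 mA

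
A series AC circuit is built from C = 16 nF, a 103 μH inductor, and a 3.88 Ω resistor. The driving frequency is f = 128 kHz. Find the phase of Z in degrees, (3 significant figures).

52.9°

ω = 2πf = 804200 rad/s
X_L = ωL = 82.8 Ω
X_C = 1/(ωC) = 77.7 Ω
Net reactance X = X_L − X_C = 5.13 Ω
Z = 3.88 + j5.13 Ω
|Z| = √(3.88² + 5.13²) = 6.43 Ω
∠Z = arctan(5.13/3.88) = 52.9°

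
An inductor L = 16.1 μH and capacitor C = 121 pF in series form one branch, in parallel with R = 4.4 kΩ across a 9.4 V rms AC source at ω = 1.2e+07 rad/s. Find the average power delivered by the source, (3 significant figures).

20.1 mW

X_L = ωL = 193 Ω
X_C = 1/(ωC) = 689 Ω
Branch 1: Z₁ = R = 4400 Ω
Branch 2 (series LC): Z₂ = j(X_L − X_C) = −j496 Ω
Parallel: Z = Z₁Z₂/(Z₁+Z₂), |Z| = 492 Ω, ∠Z = -83.6°
I = V/|Z| = 19.1 mA
P = VI cos φ = 9.4 × 0.0191 × cos(-83.6°) = 20.1 mW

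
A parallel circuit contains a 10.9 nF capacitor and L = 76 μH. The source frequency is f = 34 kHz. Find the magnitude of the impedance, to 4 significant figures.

16.87 Ω

ω = 2πf = 213600 rad/s
X_L = ωL = 16.24 Ω
X_C = 1/(ωC) = 429.5 Ω
Parallel: admittances add. Y = 1/(jωL) + jωC
Y = (0 − j0.05926) S
|Y| = 0.05926 S → |Z| = 1/|Y| = 16.87 Ω, ∠Z = −∠Y = 90.00°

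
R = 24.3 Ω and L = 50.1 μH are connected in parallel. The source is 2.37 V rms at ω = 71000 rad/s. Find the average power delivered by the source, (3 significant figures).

231 mW

X_L = ωL = 3.56 Ω
Parallel: admittances add. Y = 1/R + 1/(jωL)
Y = (0.0412 − j0.281) S
|Y| = 0.284 S → |Z| = 1/|Y| = 3.52 Ω, ∠Z = −∠Y = 81.7°
I = V/|Z| = 673 mA
P = VI cos φ = 2.37 × 0.673 × cos(81.7°) = 231 mW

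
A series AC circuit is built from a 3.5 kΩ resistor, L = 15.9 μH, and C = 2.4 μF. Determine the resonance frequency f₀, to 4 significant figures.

25.76 kHz

ω₀ = 1/√(LC) = 1/√(1.59e-05 × 2.4e-06) = 161900 rad/s
f₀ = ω₀/(2π) = 25.76 kHz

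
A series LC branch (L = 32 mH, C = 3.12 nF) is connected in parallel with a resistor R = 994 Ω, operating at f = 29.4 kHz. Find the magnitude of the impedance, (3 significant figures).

ω = 2πf = 184700 rad/s
X_L = ωL = 5910 Ω
X_C = 1/(ωC) = 1740 Ω
Branch 1: Z₁ = R = 994 Ω
Branch 2 (series LC): Z₂ = j(X_L − X_C) = j4180 Ω
Parallel: Z = Z₁Z₂/(Z₁+Z₂), |Z| = 967 Ω, ∠Z = 13.4°

967 Ω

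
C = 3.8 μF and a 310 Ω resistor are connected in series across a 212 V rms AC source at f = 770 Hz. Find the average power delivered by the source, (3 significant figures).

ω = 2πf = 4838 rad/s
X_C = 1/(ωC) = 54.4 Ω
Z = 310 − j54.4 Ω
|Z| = √(310² + 54.4²) = 315 Ω
∠Z = arctan(-54.4/310) = -9.95°
I = V/|Z| = 674 mA
P = VI cos φ = 212 × 0.674 × cos(-9.95°) = 141 W

141 W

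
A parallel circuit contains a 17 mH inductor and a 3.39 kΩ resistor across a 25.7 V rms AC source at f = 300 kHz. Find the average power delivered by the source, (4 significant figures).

ω = 2πf = 1.885e+06 rad/s
X_L = ωL = 32040 Ω
Parallel: admittances add. Y = 1/R + 1/(jωL)
Y = (0.0002950 − j3.121e-05) S
|Y| = 0.0002966 S → |Z| = 1/|Y| = 3371 Ω, ∠Z = −∠Y = 6.039°
I = V/|Z| = 7.623 mA
P = VI cos φ = 25.7 × 0.007623 × cos(6.039°) = 194.8 mW

194.8 mW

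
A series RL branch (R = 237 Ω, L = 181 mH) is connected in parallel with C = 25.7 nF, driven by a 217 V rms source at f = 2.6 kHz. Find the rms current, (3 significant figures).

ω = 2πf = 16340 rad/s
X_L = ωL = 2960 Ω
X_C = 1/(ωC) = 2380 Ω
Branch 1 (R+jX_L): Z₁ = 237 + j2960 Ω, |Z₁| = 2970 Ω
Branch 2 (−jX_C): Z₂ = −j2380 Ω
Parallel: Z = Z₁Z₂/(Z₁+Z₂), |Z| = 11400 Ω, ∠Z = -72.2°
I = V/|Z| = 217/11400 = 19.1 mA

19.1 mA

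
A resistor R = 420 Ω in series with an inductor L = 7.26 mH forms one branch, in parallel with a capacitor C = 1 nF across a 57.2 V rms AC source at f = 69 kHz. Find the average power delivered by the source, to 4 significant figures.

ω = 2πf = 433500 rad/s
X_L = ωL = 3147 Ω
X_C = 1/(ωC) = 2307 Ω
Branch 1 (R+jX_L): Z₁ = 420.0 + j3147 Ω, |Z₁| = 3175 Ω
Branch 2 (−jX_C): Z₂ = −j2307 Ω
Parallel: Z = Z₁Z₂/(Z₁+Z₂), |Z| = 7792 Ω, ∠Z = -71.06°
I = V/|Z| = 7.341 mA
P = VI cos φ = 57.2 × 0.007341 × cos(-71.06°) = 136.3 mW

136.3 mW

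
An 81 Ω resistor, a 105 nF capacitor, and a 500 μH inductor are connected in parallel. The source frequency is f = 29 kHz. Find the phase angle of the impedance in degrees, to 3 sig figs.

ω = 2πf = 182200 rad/s
X_L = ωL = 91.1 Ω
X_C = 1/(ωC) = 52.3 Ω
Parallel: admittances add. Y = 1/R + 1/(jωL) + jωC
Y = (0.0123 + j0.00816) S
|Y| = 0.0148 S → |Z| = 1/|Y| = 67.6 Ω, ∠Z = −∠Y = -33.5°

-33.5°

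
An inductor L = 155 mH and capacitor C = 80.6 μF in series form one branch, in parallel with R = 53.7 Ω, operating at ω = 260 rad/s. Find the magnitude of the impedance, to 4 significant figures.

X_L = ωL = 40.30 Ω
X_C = 1/(ωC) = 47.72 Ω
Branch 1: Z₁ = R = 53.70 Ω
Branch 2 (series LC): Z₂ = j(X_L − X_C) = −j7.419 Ω
Parallel: Z = Z₁Z₂/(Z₁+Z₂), |Z| = 7.349 Ω, ∠Z = -82.13°

7.349 Ω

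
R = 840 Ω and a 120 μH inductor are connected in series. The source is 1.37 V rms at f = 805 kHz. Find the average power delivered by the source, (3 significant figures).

ω = 2πf = 5.058e+06 rad/s
X_L = ωL = 607 Ω
Z = 840 + j607 Ω
|Z| = √(840² + 607²) = 1040 Ω
∠Z = arctan(607/840) = 35.9°
I = V/|Z| = 1.32 mA
P = VI cos φ = 1.37 × 0.00132 × cos(35.9°) = 1.47 mW

1.47 mW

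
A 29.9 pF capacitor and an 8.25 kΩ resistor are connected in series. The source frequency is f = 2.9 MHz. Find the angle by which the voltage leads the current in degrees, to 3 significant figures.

ω = 2πf = 1.822e+07 rad/s
X_C = 1/(ωC) = 1840 Ω
Z = 8250 − j1840 Ω
|Z| = √(8250² + 1840²) = 8450 Ω
∠Z = arctan(-1840/8250) = -12.5°

-12.5°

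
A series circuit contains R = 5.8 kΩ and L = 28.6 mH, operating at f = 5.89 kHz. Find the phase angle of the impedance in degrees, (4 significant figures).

10.34°

ω = 2πf = 37010 rad/s
X_L = ωL = 1058 Ω
Z = 5800 + j1058 Ω
|Z| = √(5800² + 1058²) = 5896 Ω
∠Z = arctan(1058/5800) = 10.34°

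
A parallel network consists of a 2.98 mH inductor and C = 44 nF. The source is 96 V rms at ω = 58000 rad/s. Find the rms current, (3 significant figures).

310 mA

X_L = ωL = 173 Ω
X_C = 1/(ωC) = 392 Ω
Parallel: admittances add. Y = 1/(jωL) + jωC
Y = (0 − j0.00323) S
|Y| = 0.00323 S → |Z| = 1/|Y| = 309 Ω, ∠Z = −∠Y = 90.0°
I = V/|Z| = 96/309 = 310 mA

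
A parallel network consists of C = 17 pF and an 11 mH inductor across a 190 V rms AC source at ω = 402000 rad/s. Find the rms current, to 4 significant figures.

X_L = ωL = 4422 Ω
X_C = 1/(ωC) = 146300 Ω
Parallel: admittances add. Y = 1/(jωL) + jωC
Y = (0 − j0.0002193) S
|Y| = 0.0002193 S → |Z| = 1/|Y| = 4560 Ω, ∠Z = −∠Y = 90.00°
I = V/|Z| = 190/4560 = 41.67 mA

41.67 mA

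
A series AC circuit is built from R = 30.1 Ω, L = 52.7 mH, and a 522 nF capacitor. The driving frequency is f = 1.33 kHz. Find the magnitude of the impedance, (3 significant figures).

ω = 2πf = 8357 rad/s
X_L = ωL = 440 Ω
X_C = 1/(ωC) = 229 Ω
Net reactance X = X_L − X_C = 211 Ω
Z = 30.1 + j211 Ω
|Z| = √(30.1² + 211²) = 213 Ω

213 Ω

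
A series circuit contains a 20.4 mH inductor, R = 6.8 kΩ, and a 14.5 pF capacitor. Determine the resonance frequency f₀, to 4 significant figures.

292.6 kHz

ω₀ = 1/√(LC) = 1/√(0.0204 × 1.45e-11) = 1.839e+06 rad/s
f₀ = ω₀/(2π) = 292.6 kHz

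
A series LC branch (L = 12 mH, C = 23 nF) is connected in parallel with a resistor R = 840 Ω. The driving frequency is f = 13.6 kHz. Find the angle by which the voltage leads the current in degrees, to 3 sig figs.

58.4°

ω = 2πf = 85450 rad/s
X_L = ωL = 1030 Ω
X_C = 1/(ωC) = 509 Ω
Branch 1: Z₁ = R = 840 Ω
Branch 2 (series LC): Z₂ = j(X_L − X_C) = j517 Ω
Parallel: Z = Z₁Z₂/(Z₁+Z₂), |Z| = 440 Ω, ∠Z = 58.4°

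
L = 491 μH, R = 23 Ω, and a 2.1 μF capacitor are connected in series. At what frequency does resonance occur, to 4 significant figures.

ω₀ = 1/√(LC) = 1/√(0.000491 × 2.1e-06) = 31140 rad/s
f₀ = ω₀/(2π) = 4.956 kHz

4.956 kHz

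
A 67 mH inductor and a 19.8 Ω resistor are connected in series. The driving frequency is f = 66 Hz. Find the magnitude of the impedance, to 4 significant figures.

34.12 Ω

ω = 2πf = 414.7 rad/s
X_L = ωL = 27.78 Ω
Z = 19.80 + j27.78 Ω
|Z| = √(19.80² + 27.78²) = 34.12 Ω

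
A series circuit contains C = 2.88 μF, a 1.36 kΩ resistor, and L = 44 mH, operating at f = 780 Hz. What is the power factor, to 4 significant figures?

0.9944

ω = 2πf = 4901 rad/s
X_L = ωL = 215.6 Ω
X_C = 1/(ωC) = 70.85 Ω
Net reactance X = X_L − X_C = 144.8 Ω
Z = 1360 + j144.8 Ω
|Z| = √(1360² + 144.8²) = 1368 Ω
∠Z = arctan(144.8/1360) = 6.077°
cos φ = cos(6.077°) = 0.9944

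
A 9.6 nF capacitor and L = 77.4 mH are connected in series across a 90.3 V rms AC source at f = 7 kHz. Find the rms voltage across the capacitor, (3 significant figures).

206 V

ω = 2πf = 43980 rad/s
X_L = ωL = 3400 Ω
X_C = 1/(ωC) = 2370 Ω
Net reactance X = X_L − X_C = 1040 Ω
Z = j1040 Ω
|Z| = √(0² + 1040²) = 1040 Ω
I = V/|Z| = 87.2 mA
V_C = I·|Z_C| = 0.0872 × 2370 = 206 V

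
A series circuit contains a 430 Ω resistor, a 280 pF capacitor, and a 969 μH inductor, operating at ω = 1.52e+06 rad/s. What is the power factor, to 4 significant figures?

0.4403

X_L = ωL = 1473 Ω
X_C = 1/(ωC) = 2350 Ω
Net reactance X = X_L − X_C = -876.7 Ω
Z = 430.0 − j876.7 Ω
|Z| = √(430.0² + 876.7²) = 976.5 Ω
∠Z = arctan(-876.7/430.0) = -63.87°
cos φ = cos(-63.87°) = 0.4403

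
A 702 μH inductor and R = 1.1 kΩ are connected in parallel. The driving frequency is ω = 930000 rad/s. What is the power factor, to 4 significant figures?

0.5104

X_L = ωL = 652.9 Ω
Parallel: admittances add. Y = 1/R + 1/(jωL)
Y = (0.0009091 − j0.001532) S
|Y| = 0.001781 S → |Z| = 1/|Y| = 561.4 Ω, ∠Z = −∠Y = 59.31°
cos φ = cos(59.31°) = 0.5104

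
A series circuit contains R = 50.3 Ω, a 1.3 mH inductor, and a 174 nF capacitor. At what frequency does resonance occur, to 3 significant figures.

ω₀ = 1/√(LC) = 1/√(0.0013 × 1.74e-07) = 66490 rad/s
f₀ = ω₀/(2π) = 10.6 kHz

10.6 kHz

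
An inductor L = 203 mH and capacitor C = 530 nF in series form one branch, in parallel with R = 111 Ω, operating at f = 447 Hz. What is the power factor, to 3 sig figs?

ω = 2πf = 2809 rad/s
X_L = ωL = 570 Ω
X_C = 1/(ωC) = 672 Ω
Branch 1: Z₁ = R = 111 Ω
Branch 2 (series LC): Z₂ = j(X_L − X_C) = −j102 Ω
Parallel: Z = Z₁Z₂/(Z₁+Z₂), |Z| = 75.0 Ω, ∠Z = -47.5°
cos φ = cos(-47.5°) = 0.675

0.675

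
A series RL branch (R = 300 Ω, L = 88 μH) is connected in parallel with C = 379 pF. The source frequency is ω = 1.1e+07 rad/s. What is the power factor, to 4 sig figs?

0.09017

X_L = ωL = 968.0 Ω
X_C = 1/(ωC) = 239.9 Ω
Branch 1 (R+jX_L): Z₁ = 300.0 + j968.0 Ω, |Z₁| = 1013 Ω
Branch 2 (−jX_C): Z₂ = −j239.9 Ω
Parallel: Z = Z₁Z₂/(Z₁+Z₂), |Z| = 308.7 Ω, ∠Z = -84.83°
cos φ = cos(-84.83°) = 0.09017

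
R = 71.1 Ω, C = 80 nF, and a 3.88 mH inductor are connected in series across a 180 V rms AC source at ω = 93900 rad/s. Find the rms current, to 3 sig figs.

744 mA

X_L = ωL = 364 Ω
X_C = 1/(ωC) = 133 Ω
Net reactance X = X_L − X_C = 231 Ω
Z = 71.1 + j231 Ω
|Z| = √(71.1² + 231²) = 242 Ω
I = V/|Z| = 180/242 = 744 mA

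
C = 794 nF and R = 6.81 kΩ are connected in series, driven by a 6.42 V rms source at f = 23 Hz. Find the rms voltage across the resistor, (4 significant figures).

3.953 V

ω = 2πf = 144.5 rad/s
X_C = 1/(ωC) = 8715 Ω
Z = 6810 − j8715 Ω
|Z| = √(6810² + 8715²) = 11060 Ω
I = V/|Z| = 580.5 μA
V_R = I·|Z_R| = 0.0005805 × 6810 = 3.953 V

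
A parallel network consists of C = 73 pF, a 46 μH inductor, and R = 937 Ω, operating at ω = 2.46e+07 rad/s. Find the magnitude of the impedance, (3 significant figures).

712 Ω

X_L = ωL = 1130 Ω
X_C = 1/(ωC) = 557 Ω
Parallel: admittances add. Y = 1/R + 1/(jωL) + jωC
Y = (0.00107 + j0.000912) S
|Y| = 0.00140 S → |Z| = 1/|Y| = 712 Ω, ∠Z = −∠Y = -40.5°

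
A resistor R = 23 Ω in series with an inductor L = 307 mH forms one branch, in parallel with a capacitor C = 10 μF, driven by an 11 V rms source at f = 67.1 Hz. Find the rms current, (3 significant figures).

ω = 2πf = 421.6 rad/s
X_L = ωL = 129 Ω
X_C = 1/(ωC) = 237 Ω
Branch 1 (R+jX_L): Z₁ = 23.0 + j129 Ω, |Z₁| = 131 Ω
Branch 2 (−jX_C): Z₂ = −j237 Ω
Parallel: Z = Z₁Z₂/(Z₁+Z₂), |Z| = 283 Ω, ∠Z = 67.9°
I = V/|Z| = 11/283 = 38.9 mA

38.9 mA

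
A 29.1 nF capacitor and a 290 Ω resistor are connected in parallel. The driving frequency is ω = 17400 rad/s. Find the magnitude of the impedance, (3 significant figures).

X_C = 1/(ωC) = 1970 Ω
Parallel: admittances add. Y = 1/R + jωC
Y = (0.00345 + j0.000506) S
|Y| = 0.00349 S → |Z| = 1/|Y| = 287 Ω, ∠Z = −∠Y = -8.35°

287 Ω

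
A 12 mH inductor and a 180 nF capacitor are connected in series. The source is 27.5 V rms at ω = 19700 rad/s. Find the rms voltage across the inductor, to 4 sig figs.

142.5 V

X_L = ωL = 236.4 Ω
X_C = 1/(ωC) = 282.0 Ω
Net reactance X = X_L − X_C = -45.61 Ω
Z = − j45.61 Ω
|Z| = √(0² + 45.61²) = 45.61 Ω
I = V/|Z| = 603.0 mA
V_L = I·|Z_L| = 0.6030 × 236.4 = 142.5 V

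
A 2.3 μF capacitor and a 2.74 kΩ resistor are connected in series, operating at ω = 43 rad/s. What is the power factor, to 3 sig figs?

0.262

X_C = 1/(ωC) = 10100 Ω
Z = 2740 − j10100 Ω
|Z| = √(2740² + 10100²) = 10500 Ω
∠Z = arctan(-10100/2740) = -74.8°
cos φ = cos(-74.8°) = 0.262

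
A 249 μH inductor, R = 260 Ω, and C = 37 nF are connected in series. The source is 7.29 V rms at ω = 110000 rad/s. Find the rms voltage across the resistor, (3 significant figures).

X_L = ωL = 27.4 Ω
X_C = 1/(ωC) = 246 Ω
Net reactance X = X_L − X_C = -218 Ω
Z = 260 − j218 Ω
|Z| = √(260² + 218²) = 339 Ω
I = V/|Z| = 21.5 mA
V_R = I·|Z_R| = 0.0215 × 260 = 5.58 V

5.58 V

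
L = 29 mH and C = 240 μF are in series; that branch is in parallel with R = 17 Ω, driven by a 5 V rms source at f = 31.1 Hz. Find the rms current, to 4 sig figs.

434.2 mA

ω = 2πf = 195.4 rad/s
X_L = ωL = 5.667 Ω
X_C = 1/(ωC) = 21.32 Ω
Branch 1: Z₁ = R = 17.00 Ω
Branch 2 (series LC): Z₂ = j(X_L − X_C) = −j15.66 Ω
Parallel: Z = Z₁Z₂/(Z₁+Z₂), |Z| = 11.52 Ω, ∠Z = -47.36°
I = V/|Z| = 5/11.52 = 434.2 mA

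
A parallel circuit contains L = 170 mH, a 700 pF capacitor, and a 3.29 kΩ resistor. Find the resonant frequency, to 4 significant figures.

ω₀ = 1/√(LC) = 1/√(0.17 × 7e-10) = 91670 rad/s
f₀ = ω₀/(2π) = 14.59 kHz

14.59 kHz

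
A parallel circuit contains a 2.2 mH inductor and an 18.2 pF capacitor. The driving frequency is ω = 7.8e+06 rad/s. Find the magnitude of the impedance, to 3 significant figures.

11900 Ω

X_L = ωL = 17200 Ω
X_C = 1/(ωC) = 7040 Ω
Parallel: admittances add. Y = 1/(jωL) + jωC
Y = (0 + j8.37e-05) S
|Y| = 8.37e-05 S → |Z| = 1/|Y| = 11900 Ω, ∠Z = −∠Y = -90.0°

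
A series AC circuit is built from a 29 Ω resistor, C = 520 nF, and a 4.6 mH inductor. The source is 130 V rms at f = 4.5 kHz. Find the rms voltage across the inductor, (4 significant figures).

246.9 V

ω = 2πf = 28270 rad/s
X_L = ωL = 130.1 Ω
X_C = 1/(ωC) = 68.01 Ω
Net reactance X = X_L − X_C = 62.05 Ω
Z = 29.00 + j62.05 Ω
|Z| = √(29.00² + 62.05²) = 68.49 Ω
I = V/|Z| = 1.898 A
V_L = I·|Z_L| = 1.898 × 130.1 = 246.9 V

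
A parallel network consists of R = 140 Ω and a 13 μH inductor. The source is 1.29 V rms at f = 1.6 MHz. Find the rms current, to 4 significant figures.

ω = 2πf = 1.005e+07 rad/s
X_L = ωL = 130.7 Ω
Parallel: admittances add. Y = 1/R + 1/(jωL)
Y = (0.007143 − j0.007652) S
|Y| = 0.01047 S → |Z| = 1/|Y| = 95.53 Ω, ∠Z = −∠Y = 46.97°
I = V/|Z| = 1.29/95.53 = 13.50 mA

13.50 mA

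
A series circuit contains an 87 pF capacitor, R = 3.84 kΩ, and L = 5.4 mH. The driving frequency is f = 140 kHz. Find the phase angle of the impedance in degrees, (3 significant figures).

-65.2°

ω = 2πf = 879600 rad/s
X_L = ωL = 4750 Ω
X_C = 1/(ωC) = 13100 Ω
Net reactance X = X_L − X_C = -8320 Ω
Z = 3840 − j8320 Ω
|Z| = √(3840² + 8320²) = 9160 Ω
∠Z = arctan(-8320/3840) = -65.2°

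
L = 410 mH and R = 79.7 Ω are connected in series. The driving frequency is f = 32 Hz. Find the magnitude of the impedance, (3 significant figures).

115 Ω

ω = 2πf = 201.1 rad/s
X_L = ωL = 82.4 Ω
Z = 79.7 + j82.4 Ω
|Z| = √(79.7² + 82.4²) = 115 Ω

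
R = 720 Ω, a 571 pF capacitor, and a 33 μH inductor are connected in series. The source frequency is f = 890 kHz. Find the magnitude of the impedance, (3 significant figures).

731 Ω

ω = 2πf = 5.592e+06 rad/s
X_L = ωL = 185 Ω
X_C = 1/(ωC) = 313 Ω
Net reactance X = X_L − X_C = -129 Ω
Z = 720 − j129 Ω
|Z| = √(720² + 129²) = 731 Ω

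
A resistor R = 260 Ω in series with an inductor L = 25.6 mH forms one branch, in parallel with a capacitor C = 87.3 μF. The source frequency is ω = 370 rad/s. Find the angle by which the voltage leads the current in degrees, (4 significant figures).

X_L = ωL = 9.472 Ω
X_C = 1/(ωC) = 30.96 Ω
Branch 1 (R+jX_L): Z₁ = 260.0 + j9.472 Ω, |Z₁| = 260.2 Ω
Branch 2 (−jX_C): Z₂ = −j30.96 Ω
Parallel: Z = Z₁Z₂/(Z₁+Z₂), |Z| = 30.87 Ω, ∠Z = -83.19°

-83.19°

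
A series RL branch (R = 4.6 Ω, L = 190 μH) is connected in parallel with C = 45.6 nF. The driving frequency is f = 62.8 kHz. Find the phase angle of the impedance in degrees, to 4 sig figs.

-80.17°

ω = 2πf = 394600 rad/s
X_L = ωL = 74.97 Ω
X_C = 1/(ωC) = 55.58 Ω
Branch 1 (R+jX_L): Z₁ = 4.600 + j74.97 Ω, |Z₁| = 75.11 Ω
Branch 2 (−jX_C): Z₂ = −j55.58 Ω
Parallel: Z = Z₁Z₂/(Z₁+Z₂), |Z| = 209.4 Ω, ∠Z = -80.17°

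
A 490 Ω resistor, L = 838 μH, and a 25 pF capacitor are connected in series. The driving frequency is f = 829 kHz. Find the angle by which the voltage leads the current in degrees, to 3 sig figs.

ω = 2πf = 5.209e+06 rad/s
X_L = ωL = 4360 Ω
X_C = 1/(ωC) = 7680 Ω
Net reactance X = X_L − X_C = -3310 Ω
Z = 490 − j3310 Ω
|Z| = √(490² + 3310²) = 3350 Ω
∠Z = arctan(-3310/490) = -81.6°

-81.6°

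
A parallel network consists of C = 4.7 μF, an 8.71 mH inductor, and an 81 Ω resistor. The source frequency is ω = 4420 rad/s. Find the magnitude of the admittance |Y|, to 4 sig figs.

13.40 mS

X_L = ωL = 38.50 Ω
X_C = 1/(ωC) = 48.14 Ω
Parallel: admittances add. Y = 1/R + 1/(jωL) + jωC
Y = (0.01235 − j0.005201) S
|Y| = 0.01340 S → |Z| = 1/|Y| = 74.65 Ω, ∠Z = −∠Y = 22.85°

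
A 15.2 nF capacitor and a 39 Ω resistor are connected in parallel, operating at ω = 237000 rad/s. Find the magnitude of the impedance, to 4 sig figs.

38.62 Ω

X_C = 1/(ωC) = 277.6 Ω
Parallel: admittances add. Y = 1/R + jωC
Y = (0.02564 + j0.003602) S
|Y| = 0.02589 S → |Z| = 1/|Y| = 38.62 Ω, ∠Z = −∠Y = -7.997°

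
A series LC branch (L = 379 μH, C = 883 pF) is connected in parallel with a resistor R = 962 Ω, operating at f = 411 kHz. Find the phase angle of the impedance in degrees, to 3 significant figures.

ω = 2πf = 2.582e+06 rad/s
X_L = ωL = 979 Ω
X_C = 1/(ωC) = 439 Ω
Branch 1: Z₁ = R = 962 Ω
Branch 2 (series LC): Z₂ = j(X_L − X_C) = j540 Ω
Parallel: Z = Z₁Z₂/(Z₁+Z₂), |Z| = 471 Ω, ∠Z = 60.7°

60.7°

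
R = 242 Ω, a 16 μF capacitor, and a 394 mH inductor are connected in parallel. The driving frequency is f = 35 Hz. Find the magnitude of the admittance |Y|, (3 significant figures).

9.02 mS

ω = 2πf = 219.9 rad/s
X_L = ωL = 86.6 Ω
X_C = 1/(ωC) = 284 Ω
Parallel: admittances add. Y = 1/R + 1/(jωL) + jωC
Y = (0.00413 − j0.00802) S
|Y| = 0.00902 S → |Z| = 1/|Y| = 111 Ω, ∠Z = −∠Y = 62.7°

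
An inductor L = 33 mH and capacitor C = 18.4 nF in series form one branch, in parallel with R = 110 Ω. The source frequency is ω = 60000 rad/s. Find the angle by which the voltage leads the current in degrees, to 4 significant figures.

X_L = ωL = 1980 Ω
X_C = 1/(ωC) = 905.8 Ω
Branch 1: Z₁ = R = 110.0 Ω
Branch 2 (series LC): Z₂ = j(X_L − X_C) = j1074 Ω
Parallel: Z = Z₁Z₂/(Z₁+Z₂), |Z| = 109.4 Ω, ∠Z = 5.847°

5.847°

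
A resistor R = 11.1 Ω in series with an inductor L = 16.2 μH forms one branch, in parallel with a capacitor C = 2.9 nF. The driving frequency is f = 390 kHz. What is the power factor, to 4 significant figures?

0.3729

ω = 2πf = 2.45e+06 rad/s
X_L = ωL = 39.70 Ω
X_C = 1/(ωC) = 140.7 Ω
Branch 1 (R+jX_L): Z₁ = 11.10 + j39.70 Ω, |Z₁| = 41.22 Ω
Branch 2 (−jX_C): Z₂ = −j140.7 Ω
Parallel: Z = Z₁Z₂/(Z₁+Z₂), |Z| = 57.07 Ω, ∠Z = 68.11°
cos φ = cos(68.11°) = 0.3729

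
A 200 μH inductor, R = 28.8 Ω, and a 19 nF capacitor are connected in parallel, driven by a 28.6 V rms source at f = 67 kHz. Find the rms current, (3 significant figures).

ω = 2πf = 421000 rad/s
X_L = ωL = 84.2 Ω
X_C = 1/(ωC) = 125 Ω
Parallel: admittances add. Y = 1/R + 1/(jωL) + jωC
Y = (0.0347 − j0.00388) S
|Y| = 0.0349 S → |Z| = 1/|Y| = 28.6 Ω, ∠Z = −∠Y = 6.37°
I = V/|Z| = 28.6/28.6 = 999 mA

999 mA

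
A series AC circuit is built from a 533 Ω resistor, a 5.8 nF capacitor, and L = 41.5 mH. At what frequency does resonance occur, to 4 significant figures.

ω₀ = 1/√(LC) = 1/√(0.0415 × 5.8e-09) = 64460 rad/s
f₀ = ω₀/(2π) = 10.26 kHz

10.26 kHz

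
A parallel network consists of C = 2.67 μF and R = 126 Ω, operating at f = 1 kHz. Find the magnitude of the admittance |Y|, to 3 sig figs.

18.6 mS

ω = 2πf = 6283 rad/s
X_C = 1/(ωC) = 59.6 Ω
Parallel: admittances add. Y = 1/R + jωC
Y = (0.00794 + j0.0168) S
|Y| = 0.0186 S → |Z| = 1/|Y| = 53.9 Ω, ∠Z = −∠Y = -64.7°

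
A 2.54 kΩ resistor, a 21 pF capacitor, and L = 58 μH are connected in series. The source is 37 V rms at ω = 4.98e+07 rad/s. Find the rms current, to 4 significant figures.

X_L = ωL = 2888 Ω
X_C = 1/(ωC) = 956.2 Ω
Net reactance X = X_L − X_C = 1932 Ω
Z = 2540 + j1932 Ω
|Z| = √(2540² + 1932²) = 3191 Ω
I = V/|Z| = 37/3191 = 11.59 mA

11.59 mA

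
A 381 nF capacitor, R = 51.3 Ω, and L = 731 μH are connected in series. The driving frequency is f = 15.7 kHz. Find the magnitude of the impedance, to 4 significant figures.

68.57 Ω

ω = 2πf = 98650 rad/s
X_L = ωL = 72.11 Ω
X_C = 1/(ωC) = 26.61 Ω
Net reactance X = X_L − X_C = 45.50 Ω
Z = 51.30 + j45.50 Ω
|Z| = √(51.30² + 45.50²) = 68.57 Ω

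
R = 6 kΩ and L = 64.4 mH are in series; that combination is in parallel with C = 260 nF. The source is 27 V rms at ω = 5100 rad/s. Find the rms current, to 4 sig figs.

X_L = ωL = 328.4 Ω
X_C = 1/(ωC) = 754.1 Ω
Branch 1 (R+jX_L): Z₁ = 6000 + j328.4 Ω, |Z₁| = 6009 Ω
Branch 2 (−jX_C): Z₂ = −j754.1 Ω
Parallel: Z = Z₁Z₂/(Z₁+Z₂), |Z| = 753.4 Ω, ∠Z = -82.81°
I = V/|Z| = 27/753.4 = 35.84 mA

35.84 mA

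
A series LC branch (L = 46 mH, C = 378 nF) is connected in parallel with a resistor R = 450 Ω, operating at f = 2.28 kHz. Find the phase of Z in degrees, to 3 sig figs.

ω = 2πf = 14330 rad/s
X_L = ωL = 659 Ω
X_C = 1/(ωC) = 185 Ω
Branch 1: Z₁ = R = 450 Ω
Branch 2 (series LC): Z₂ = j(X_L − X_C) = j474 Ω
Parallel: Z = Z₁Z₂/(Z₁+Z₂), |Z| = 326 Ω, ∠Z = 43.5°

43.5°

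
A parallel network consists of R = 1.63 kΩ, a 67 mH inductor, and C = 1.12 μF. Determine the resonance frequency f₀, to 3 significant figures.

581 Hz

ω₀ = 1/√(LC) = 1/√(0.067 × 1.12e-06) = 3651 rad/s
f₀ = ω₀/(2π) = 581 Hz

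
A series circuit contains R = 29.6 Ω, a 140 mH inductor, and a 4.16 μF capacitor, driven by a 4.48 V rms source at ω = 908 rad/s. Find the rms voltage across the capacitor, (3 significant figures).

8.43 V

X_L = ωL = 127 Ω
X_C = 1/(ωC) = 265 Ω
Net reactance X = X_L − X_C = -138 Ω
Z = 29.6 − j138 Ω
|Z| = √(29.6² + 138²) = 141 Ω
I = V/|Z| = 31.8 mA
V_C = I·|Z_C| = 0.0318 × 265 = 8.43 V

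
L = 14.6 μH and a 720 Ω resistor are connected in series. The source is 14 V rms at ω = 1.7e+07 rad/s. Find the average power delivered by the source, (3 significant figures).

243 mW

X_L = ωL = 248 Ω
Z = 720 + j248 Ω
|Z| = √(720² + 248²) = 762 Ω
∠Z = arctan(248/720) = 19.0°
I = V/|Z| = 18.4 mA
P = VI cos φ = 14 × 0.0184 × cos(19.0°) = 243 mW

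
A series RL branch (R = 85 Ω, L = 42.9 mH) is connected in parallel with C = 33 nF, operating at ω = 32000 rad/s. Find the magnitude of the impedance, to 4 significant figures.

3000 Ω

X_L = ωL = 1373 Ω
X_C = 1/(ωC) = 947.0 Ω
Branch 1 (R+jX_L): Z₁ = 85.00 + j1373 Ω, |Z₁| = 1375 Ω
Branch 2 (−jX_C): Z₂ = −j947.0 Ω
Parallel: Z = Z₁Z₂/(Z₁+Z₂), |Z| = 3000 Ω, ∠Z = -82.25°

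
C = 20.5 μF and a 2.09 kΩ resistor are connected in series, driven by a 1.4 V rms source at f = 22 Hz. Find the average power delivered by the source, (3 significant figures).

912 μW

ω = 2πf = 138.2 rad/s
X_C = 1/(ωC) = 353 Ω
Z = 2090 − j353 Ω
|Z| = √(2090² + 353²) = 2120 Ω
∠Z = arctan(-353/2090) = -9.58°
I = V/|Z| = 661 μA
P = VI cos φ = 1.4 × 0.000661 × cos(-9.58°) = 912 μW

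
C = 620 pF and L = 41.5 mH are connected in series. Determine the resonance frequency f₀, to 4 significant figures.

ω₀ = 1/√(LC) = 1/√(0.0415 × 6.2e-10) = 197100 rad/s
f₀ = ω₀/(2π) = 31.38 kHz

31.38 kHz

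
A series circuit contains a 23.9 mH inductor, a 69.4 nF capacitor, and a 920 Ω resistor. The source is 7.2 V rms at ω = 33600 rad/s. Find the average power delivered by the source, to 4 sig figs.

X_L = ωL = 803.0 Ω
X_C = 1/(ωC) = 428.8 Ω
Net reactance X = X_L − X_C = 374.2 Ω
Z = 920.0 + j374.2 Ω
|Z| = √(920.0² + 374.2²) = 993.2 Ω
∠Z = arctan(374.2/920.0) = 22.13°
I = V/|Z| = 7.249 mA
P = VI cos φ = 7.2 × 0.007249 × cos(22.13°) = 48.35 mW

48.35 mW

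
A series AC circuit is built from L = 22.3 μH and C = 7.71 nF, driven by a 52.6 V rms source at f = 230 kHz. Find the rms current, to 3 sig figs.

914 mA

ω = 2πf = 1.445e+06 rad/s
X_L = ωL = 32.2 Ω
X_C = 1/(ωC) = 89.8 Ω
Net reactance X = X_L − X_C = -57.5 Ω
Z = − j57.5 Ω
|Z| = √(0² + 57.5²) = 57.5 Ω
I = V/|Z| = 52.6/57.5 = 914 mA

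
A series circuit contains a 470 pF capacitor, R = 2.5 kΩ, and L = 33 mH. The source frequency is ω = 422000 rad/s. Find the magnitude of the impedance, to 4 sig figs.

9229 Ω

X_L = ωL = 13930 Ω
X_C = 1/(ωC) = 5042 Ω
Net reactance X = X_L − X_C = 8884 Ω
Z = 2500 + j8884 Ω
|Z| = √(2500² + 8884²) = 9229 Ω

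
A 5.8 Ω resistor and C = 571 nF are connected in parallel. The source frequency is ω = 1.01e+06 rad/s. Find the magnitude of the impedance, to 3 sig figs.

1.66 Ω

X_C = 1/(ωC) = 1.73 Ω
Parallel: admittances add. Y = 1/R + jωC
Y = (0.172 + j0.577) S
|Y| = 0.602 S → |Z| = 1/|Y| = 1.66 Ω, ∠Z = −∠Y = -73.4°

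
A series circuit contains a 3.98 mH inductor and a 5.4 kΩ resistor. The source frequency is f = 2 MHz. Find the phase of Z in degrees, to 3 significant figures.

ω = 2πf = 1.257e+07 rad/s
X_L = ωL = 50000 Ω
Z = 5400 + j50000 Ω
|Z| = √(5400² + 50000²) = 50300 Ω
∠Z = arctan(50000/5400) = 83.8°

83.8°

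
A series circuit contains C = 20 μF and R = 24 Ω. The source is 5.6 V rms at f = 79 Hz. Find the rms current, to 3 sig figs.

54.1 mA

ω = 2πf = 496.4 rad/s
X_C = 1/(ωC) = 101 Ω
Z = 24.0 − j101 Ω
|Z| = √(24.0² + 101²) = 104 Ω
I = V/|Z| = 5.6/104 = 54.1 mA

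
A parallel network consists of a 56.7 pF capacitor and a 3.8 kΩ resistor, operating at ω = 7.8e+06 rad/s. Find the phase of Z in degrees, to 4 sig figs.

-59.25°

X_C = 1/(ωC) = 2261 Ω
Parallel: admittances add. Y = 1/R + jωC
Y = (0.0002632 + j0.0004423) S
|Y| = 0.0005146 S → |Z| = 1/|Y| = 1943 Ω, ∠Z = −∠Y = -59.25°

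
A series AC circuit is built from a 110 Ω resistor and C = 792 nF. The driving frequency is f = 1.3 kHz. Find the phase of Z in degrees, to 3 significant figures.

-54.6°

ω = 2πf = 8168 rad/s
X_C = 1/(ωC) = 155 Ω
Z = 110 − j155 Ω
|Z| = √(110² + 155²) = 190 Ω
∠Z = arctan(-155/110) = -54.6°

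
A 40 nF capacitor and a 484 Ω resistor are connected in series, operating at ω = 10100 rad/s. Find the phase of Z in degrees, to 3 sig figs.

-78.9°

X_C = 1/(ωC) = 2480 Ω
Z = 484 − j2480 Ω
|Z| = √(484² + 2480²) = 2520 Ω
∠Z = arctan(-2480/484) = -78.9°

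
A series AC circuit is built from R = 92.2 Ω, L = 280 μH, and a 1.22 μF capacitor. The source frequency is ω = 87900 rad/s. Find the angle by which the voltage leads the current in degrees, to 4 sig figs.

X_L = ωL = 24.61 Ω
X_C = 1/(ωC) = 9.325 Ω
Net reactance X = X_L − X_C = 15.29 Ω
Z = 92.20 + j15.29 Ω
|Z| = √(92.20² + 15.29²) = 93.46 Ω
∠Z = arctan(15.29/92.20) = 9.414°

9.414°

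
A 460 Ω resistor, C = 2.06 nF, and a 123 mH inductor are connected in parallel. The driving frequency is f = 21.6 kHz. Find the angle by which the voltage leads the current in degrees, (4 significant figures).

-5.770°

ω = 2πf = 135700 rad/s
X_L = ωL = 16690 Ω
X_C = 1/(ωC) = 3577 Ω
Parallel: admittances add. Y = 1/R + 1/(jωL) + jωC
Y = (0.002174 + j0.0002197) S
|Y| = 0.002185 S → |Z| = 1/|Y| = 457.7 Ω, ∠Z = −∠Y = -5.770°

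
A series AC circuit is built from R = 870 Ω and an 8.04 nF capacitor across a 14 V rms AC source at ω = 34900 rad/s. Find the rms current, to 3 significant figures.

3.82 mA

X_C = 1/(ωC) = 3560 Ω
Z = 870 − j3560 Ω
|Z| = √(870² + 3560²) = 3670 Ω
I = V/|Z| = 14/3670 = 3.82 mA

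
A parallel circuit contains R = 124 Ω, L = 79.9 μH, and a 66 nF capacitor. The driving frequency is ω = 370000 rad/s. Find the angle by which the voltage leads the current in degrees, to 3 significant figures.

X_L = ωL = 29.6 Ω
X_C = 1/(ωC) = 41.0 Ω
Parallel: admittances add. Y = 1/R + 1/(jωL) + jωC
Y = (0.00806 − j0.00941) S
|Y| = 0.0124 S → |Z| = 1/|Y| = 80.7 Ω, ∠Z = −∠Y = 49.4°

49.4°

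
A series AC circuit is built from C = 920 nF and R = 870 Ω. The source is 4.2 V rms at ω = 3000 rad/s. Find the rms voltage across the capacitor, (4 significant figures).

X_C = 1/(ωC) = 362.3 Ω
Z = 870.0 − j362.3 Ω
|Z| = √(870.0² + 362.3²) = 942.4 Ω
I = V/|Z| = 4.457 mA
V_C = I·|Z_C| = 0.004457 × 362.3 = 1.615 V

1.615 V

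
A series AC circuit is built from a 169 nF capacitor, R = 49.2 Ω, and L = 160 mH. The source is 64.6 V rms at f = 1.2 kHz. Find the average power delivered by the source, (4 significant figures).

ω = 2πf = 7540 rad/s
X_L = ωL = 1206 Ω
X_C = 1/(ωC) = 784.8 Ω
Net reactance X = X_L − X_C = 421.6 Ω
Z = 49.20 + j421.6 Ω
|Z| = √(49.20² + 421.6²) = 424.4 Ω
∠Z = arctan(421.6/49.20) = 83.34°
I = V/|Z| = 152.2 mA
P = VI cos φ = 64.6 × 0.1522 × cos(83.34°) = 1.140 W

1.140 W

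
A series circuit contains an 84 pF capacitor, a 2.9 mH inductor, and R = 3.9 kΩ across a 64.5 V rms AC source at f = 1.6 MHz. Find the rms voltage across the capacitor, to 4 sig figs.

2.705 V

ω = 2πf = 1.005e+07 rad/s
X_L = ωL = 29150 Ω
X_C = 1/(ωC) = 1184 Ω
Net reactance X = X_L − X_C = 27970 Ω
Z = 3900 + j27970 Ω
|Z| = √(3900² + 27970²) = 28240 Ω
I = V/|Z| = 2.284 mA
V_C = I·|Z_C| = 0.002284 × 1184 = 2.705 V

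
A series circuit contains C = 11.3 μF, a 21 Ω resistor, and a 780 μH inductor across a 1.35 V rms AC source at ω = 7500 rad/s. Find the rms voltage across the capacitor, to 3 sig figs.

X_L = ωL = 5.85 Ω
X_C = 1/(ωC) = 11.8 Ω
Net reactance X = X_L − X_C = -5.95 Ω
Z = 21.0 − j5.95 Ω
|Z| = √(21.0² + 5.95²) = 21.8 Ω
I = V/|Z| = 61.9 mA
V_C = I·|Z_C| = 0.0619 × 11.8 = 0.730 V

0.730 V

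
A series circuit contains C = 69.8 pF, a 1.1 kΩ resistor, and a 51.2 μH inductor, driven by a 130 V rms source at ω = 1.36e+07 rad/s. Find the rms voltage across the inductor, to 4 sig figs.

X_L = ωL = 696.3 Ω
X_C = 1/(ωC) = 1053 Ω
Net reactance X = X_L − X_C = -357.1 Ω
Z = 1100 − j357.1 Ω
|Z| = √(1100² + 357.1²) = 1157 Ω
I = V/|Z| = 112.4 mA
V_L = I·|Z_L| = 0.1124 × 696.3 = 78.27 V

78.27 V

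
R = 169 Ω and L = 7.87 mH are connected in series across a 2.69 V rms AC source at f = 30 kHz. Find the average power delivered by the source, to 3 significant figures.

549 μW

ω = 2πf = 188500 rad/s
X_L = ωL = 1480 Ω
Z = 169 + j1480 Ω
|Z| = √(169² + 1480²) = 1490 Ω
∠Z = arctan(1480/169) = 83.5°
I = V/|Z| = 1.80 mA
P = VI cos φ = 2.69 × 0.00180 × cos(83.5°) = 549 μW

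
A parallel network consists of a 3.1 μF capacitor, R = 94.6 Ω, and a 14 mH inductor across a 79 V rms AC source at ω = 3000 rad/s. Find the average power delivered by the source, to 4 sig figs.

X_L = ωL = 42.00 Ω
X_C = 1/(ωC) = 107.5 Ω
Parallel: admittances add. Y = 1/R + 1/(jωL) + jωC
Y = (0.01057 − j0.01451) S
|Y| = 0.01795 S → |Z| = 1/|Y| = 55.70 Ω, ∠Z = −∠Y = 53.93°
I = V/|Z| = 1.418 A
P = VI cos φ = 79 × 1.418 × cos(53.93°) = 65.97 W

65.97 W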